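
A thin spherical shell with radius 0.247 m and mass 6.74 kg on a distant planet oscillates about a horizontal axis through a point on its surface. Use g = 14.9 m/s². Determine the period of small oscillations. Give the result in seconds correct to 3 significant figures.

I_cm = (2/3)mr² = 0.2741 kg·m². The pivot is at distance d = 0.247 m from the centre of mass.
By the parallel-axis theorem, I = I_cm + md² = 0.2741 + 0.4112 = 0.6853 kg·m².
T = 2π√(I/(mgd)) = 2π√(0.6853/(6.74 × 14.9 × 0.247)) = 1.04 s.

1.04 s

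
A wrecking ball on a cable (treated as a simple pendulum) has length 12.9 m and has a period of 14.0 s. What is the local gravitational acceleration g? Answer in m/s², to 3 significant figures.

2.60 m/s²

From T = 2π√(L/g), g = 4π²L/T² = 4π² × 12.9/14.00² = 2.60 m/s².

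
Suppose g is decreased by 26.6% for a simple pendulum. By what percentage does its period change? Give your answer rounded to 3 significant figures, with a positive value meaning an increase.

T ∝ 1/√g, so T'/T = 1/√(0.7340) = 1.167.
Percentage change in T = (1.167 − 1) × 100% = 16.7%.

16.7%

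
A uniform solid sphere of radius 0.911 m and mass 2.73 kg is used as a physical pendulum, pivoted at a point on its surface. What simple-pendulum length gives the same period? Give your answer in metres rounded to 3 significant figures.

1.28 m

The equivalent simple-pendulum length is L_eq = I/(md), where I is about the pivot and d = 0.9110 m.
I_cm = (2/5)mR² = 0.9063 kg·m², so I = I_cm + md² = 0.9063 + 2.266 = 3.172 kg·m².
L_eq = 3.172/(2.73 × 0.9110) = 1.28 m.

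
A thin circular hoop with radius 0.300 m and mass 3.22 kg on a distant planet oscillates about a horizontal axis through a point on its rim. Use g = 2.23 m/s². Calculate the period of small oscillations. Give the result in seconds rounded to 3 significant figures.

3.26 s

I_cm = mr² = 0.2898 kg·m². The pivot is at distance d = 0.300 m from the centre of mass.
By the parallel-axis theorem, I = I_cm + md² = 0.2898 + 0.2898 = 0.5796 kg·m².
T = 2π√(I/(mgd)) = 2π√(0.5796/(3.22 × 2.23 × 0.300)) = 3.26 s.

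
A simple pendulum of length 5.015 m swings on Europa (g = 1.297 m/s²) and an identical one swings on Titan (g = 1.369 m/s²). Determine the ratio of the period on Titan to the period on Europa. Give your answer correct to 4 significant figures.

0.9733

T ∝ 1/√g, so T₂/T₁ = √(g₁/g₂) = √(1.297/1.369) = 0.9733.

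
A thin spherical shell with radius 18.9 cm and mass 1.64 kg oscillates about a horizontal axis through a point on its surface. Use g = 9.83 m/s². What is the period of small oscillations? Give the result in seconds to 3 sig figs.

I_cm = (2/3)mr² = 0.03905 kg·m². The pivot is at distance d = 0.189 m from the centre of mass.
By the parallel-axis theorem, I = I_cm + md² = 0.03905 + 0.05858 = 0.09764 kg·m².
T = 2π√(I/(mgd)) = 2π√(0.09764/(1.64 × 9.83 × 0.189)) = 1.12 s.

1.12 s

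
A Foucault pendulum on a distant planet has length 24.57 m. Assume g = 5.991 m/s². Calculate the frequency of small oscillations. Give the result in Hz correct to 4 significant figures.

T = 2π√(L/g) = 2π√(24.57/5.991) = 12.724 s, so f = 1/T = 0.07859 Hz.

0.07859 Hz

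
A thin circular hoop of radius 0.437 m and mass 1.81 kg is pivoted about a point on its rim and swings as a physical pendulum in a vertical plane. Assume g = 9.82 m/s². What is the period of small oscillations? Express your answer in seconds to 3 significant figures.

1.87 s

I_cm = mr² = 0.3457 kg·m². The pivot is at distance d = 0.437 m from the centre of mass.
By the parallel-axis theorem, I = I_cm + md² = 0.3457 + 0.3457 = 0.6913 kg·m².
T = 2π√(I/(mgd)) = 2π√(0.6913/(1.81 × 9.82 × 0.437)) = 1.87 s.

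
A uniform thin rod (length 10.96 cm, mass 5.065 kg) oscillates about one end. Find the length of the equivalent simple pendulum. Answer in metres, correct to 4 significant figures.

The equivalent simple-pendulum length is L_eq = I/(md), where I is about the pivot and d = 0.054800 m.
I_cm = (1/12)mL² = 0.0050701 kg·m², so I = I_cm + md² = 0.0050701 + 0.015210 = 0.020281 kg·m².
L_eq = 0.020281/(5.065 × 0.054800) = 0.07307 m.

0.07307 m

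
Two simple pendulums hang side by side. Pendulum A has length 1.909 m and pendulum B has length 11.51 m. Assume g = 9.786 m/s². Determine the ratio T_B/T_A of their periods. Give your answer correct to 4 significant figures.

T ∝ √L, so T_B/T_A = √(L_B/L_A) = √(11.51/1.909) = 2.455.

2.455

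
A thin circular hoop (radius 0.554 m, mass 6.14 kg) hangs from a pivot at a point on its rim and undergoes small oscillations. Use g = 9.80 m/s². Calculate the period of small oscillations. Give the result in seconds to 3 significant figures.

I_cm = mr² = 1.884 kg·m². The pivot is at distance d = 0.554 m from the centre of mass.
By the parallel-axis theorem, I = I_cm + md² = 1.884 + 1.884 = 3.769 kg·m².
T = 2π√(I/(mgd)) = 2π√(3.769/(6.14 × 9.80 × 0.554)) = 2.11 s.

2.11 s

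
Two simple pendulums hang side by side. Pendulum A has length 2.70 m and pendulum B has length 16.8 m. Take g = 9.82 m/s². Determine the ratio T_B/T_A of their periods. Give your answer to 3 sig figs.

2.49

T ∝ √L, so T_B/T_A = √(L_B/L_A) = √(16.8/2.70) = 2.49.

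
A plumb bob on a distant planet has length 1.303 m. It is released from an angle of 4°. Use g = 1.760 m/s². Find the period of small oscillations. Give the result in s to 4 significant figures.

T = 2π√(L/g) = 2π√(1.303/1.760) = 2π × 0.86043 = 5.406 s.

5.406 s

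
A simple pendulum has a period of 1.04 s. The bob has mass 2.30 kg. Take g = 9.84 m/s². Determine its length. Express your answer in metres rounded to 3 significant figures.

From T = 2π√(L/g), L = gT²/(4π²) = 9.84 × 1.040²/(4π²) = 0.270 m.

0.270 m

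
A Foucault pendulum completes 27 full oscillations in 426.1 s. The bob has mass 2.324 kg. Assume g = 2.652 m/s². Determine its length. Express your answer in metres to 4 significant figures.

T = 426.1/27 = 15.781 s.
From T = 2π√(L/g), L = gT²/(4π²) = 2.652 × 15.781²/(4π²) = 16.73 m.

16.73 m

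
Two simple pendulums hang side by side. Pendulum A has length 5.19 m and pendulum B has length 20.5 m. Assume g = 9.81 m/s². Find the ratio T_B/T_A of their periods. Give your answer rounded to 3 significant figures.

T ∝ √L, so T_B/T_A = √(L_B/L_A) = √(20.5/5.19) = 1.99.

1.99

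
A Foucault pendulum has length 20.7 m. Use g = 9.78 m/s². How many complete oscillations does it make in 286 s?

T = 2π√(L/g) = 2π√(20.7/9.78) = 9.141 s.
Number of complete oscillations = ⌊286/9.141⌋ = ⌊31.29⌋ = 31.

31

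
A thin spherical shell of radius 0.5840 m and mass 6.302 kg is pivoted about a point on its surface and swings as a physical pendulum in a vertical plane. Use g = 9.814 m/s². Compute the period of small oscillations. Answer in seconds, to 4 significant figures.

1.979 s

I_cm = (2/3)mr² = 1.4329 kg·m². The pivot is at distance d = 0.5840 m from the centre of mass.
By the parallel-axis theorem, I = I_cm + md² = 1.4329 + 2.1493 = 3.5822 kg·m².
T = 2π√(I/(mgd)) = 2π√(3.5822/(6.302 × 9.814 × 0.5840)) = 1.979 s.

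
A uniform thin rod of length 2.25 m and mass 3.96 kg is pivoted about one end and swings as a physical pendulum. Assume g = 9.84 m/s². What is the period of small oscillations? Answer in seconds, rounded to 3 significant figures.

2.45 s

For a physical pendulum T = 2π√(I/(mgd)), with d = 1.125 m from pivot to centre of mass.
I_cm = mL²/12 = 3.96 × 2.25²/12 = 1.671 kg·m²; I = I_cm + md² = 1.671 + 3.96 × 1.125² = 6.683 kg·m².
T = 2π√(6.683/(3.96 × 9.84 × 1.125)) = 2.45 s.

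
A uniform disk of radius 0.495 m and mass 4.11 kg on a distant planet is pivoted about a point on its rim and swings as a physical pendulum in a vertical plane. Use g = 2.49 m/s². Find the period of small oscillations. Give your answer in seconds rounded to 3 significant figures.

3.43 s

I_cm = ½mr² = 0.5035 kg·m². The pivot is at distance d = 0.495 m from the centre of mass.
By the parallel-axis theorem, I = I_cm + md² = 0.5035 + 1.007 = 1.511 kg·m².
T = 2π√(I/(mgd)) = 2π√(1.511/(4.11 × 2.49 × 0.495)) = 3.43 s.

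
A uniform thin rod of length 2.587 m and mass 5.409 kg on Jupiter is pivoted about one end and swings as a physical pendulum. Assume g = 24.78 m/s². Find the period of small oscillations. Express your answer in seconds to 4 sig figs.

1.658 s

For a physical pendulum T = 2π√(I/(mgd)), with d = 1.2935 m from pivot to centre of mass.
I_cm = mL²/12 = 5.409 × 2.587²/12 = 3.0167 kg·m²; I = I_cm + md² = 3.0167 + 5.409 × 1.2935² = 12.067 kg·m².
T = 2π√(12.067/(5.409 × 24.78 × 1.2935)) = 1.658 s.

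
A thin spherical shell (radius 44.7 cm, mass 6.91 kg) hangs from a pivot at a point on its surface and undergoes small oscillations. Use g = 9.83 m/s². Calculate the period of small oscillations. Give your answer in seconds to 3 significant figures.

1.73 s

I_cm = (2/3)mr² = 0.9205 kg·m². The pivot is at distance d = 0.447 m from the centre of mass.
By the parallel-axis theorem, I = I_cm + md² = 0.9205 + 1.381 = 2.301 kg·m².
T = 2π√(I/(mgd)) = 2π√(2.301/(6.91 × 9.83 × 0.447)) = 1.73 s.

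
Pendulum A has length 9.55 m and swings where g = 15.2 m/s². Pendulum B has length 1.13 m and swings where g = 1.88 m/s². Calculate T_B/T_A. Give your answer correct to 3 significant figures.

T = 2π√(L/g), so T_B/T_A = √((L_B/g_B)/(L_A/g_A)) = √((1.13/1.88)/(9.55/15.2)) = 0.978.

0.978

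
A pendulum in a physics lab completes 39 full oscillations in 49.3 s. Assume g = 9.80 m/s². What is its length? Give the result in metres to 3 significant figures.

0.397 m

T = 49.3/39 = 1.264 s.
From T = 2π√(L/g), L = gT²/(4π²) = 9.80 × 1.264²/(4π²) = 0.397 m.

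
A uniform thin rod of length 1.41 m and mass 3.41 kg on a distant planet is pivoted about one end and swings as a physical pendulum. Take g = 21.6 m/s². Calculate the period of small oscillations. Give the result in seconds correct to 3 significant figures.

For a physical pendulum T = 2π√(I/(mgd)), with d = 0.7050 m from pivot to centre of mass.
I_cm = mL²/12 = 3.41 × 1.41²/12 = 0.5650 kg·m²; I = I_cm + md² = 0.5650 + 3.41 × 0.7050² = 2.260 kg·m².
T = 2π√(2.260/(3.41 × 21.6 × 0.7050)) = 1.31 s.

1.31 s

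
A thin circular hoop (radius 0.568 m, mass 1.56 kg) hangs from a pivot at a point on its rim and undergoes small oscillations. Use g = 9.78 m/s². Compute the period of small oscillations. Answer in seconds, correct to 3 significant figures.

2.14 s

I_cm = mr² = 0.5033 kg·m². The pivot is at distance d = 0.568 m from the centre of mass.
By the parallel-axis theorem, I = I_cm + md² = 0.5033 + 0.5033 = 1.007 kg·m².
T = 2π√(I/(mgd)) = 2π√(1.007/(1.56 × 9.78 × 0.568)) = 2.14 s.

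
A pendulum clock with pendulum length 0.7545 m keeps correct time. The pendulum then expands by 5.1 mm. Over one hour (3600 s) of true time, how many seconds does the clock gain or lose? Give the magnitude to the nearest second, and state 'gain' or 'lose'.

T ∝ √L, so T'/T = √(0.75960/0.7545) = 1.00337.
In 3600 s of true time the clock registers 3600/1.00337 = 3587.9 s, so it loses 12 s.

lose 12 s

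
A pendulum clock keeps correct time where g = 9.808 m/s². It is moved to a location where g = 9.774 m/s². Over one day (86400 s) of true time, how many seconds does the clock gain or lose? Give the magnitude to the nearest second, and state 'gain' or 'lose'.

The clock's period scales as T ∝ 1/√g, so T'/T = √(9.808/9.774) = 1.00174.
In 86400 s of true time the clock registers 86400/1.00174 = 86250.1 s, so it loses 150 s.

lose 150 s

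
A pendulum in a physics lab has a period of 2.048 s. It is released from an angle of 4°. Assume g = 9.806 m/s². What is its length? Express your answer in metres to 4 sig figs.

1.042 m

From T = 2π√(L/g), L = gT²/(4π²) = 9.806 × 2.0480²/(4π²) = 1.042 m.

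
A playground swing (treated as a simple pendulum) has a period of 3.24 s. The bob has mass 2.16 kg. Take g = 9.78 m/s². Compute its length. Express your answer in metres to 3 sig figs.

From T = 2π√(L/g), L = gT²/(4π²) = 9.78 × 3.240²/(4π²) = 2.60 m.

2.60 m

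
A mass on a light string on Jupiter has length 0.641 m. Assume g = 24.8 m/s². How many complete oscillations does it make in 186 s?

T = 2π√(L/g) = 2π√(0.641/24.8) = 1.010 s.
Number of complete oscillations = ⌊186/1.010⌋ = ⌊184.1⌋ = 184.

184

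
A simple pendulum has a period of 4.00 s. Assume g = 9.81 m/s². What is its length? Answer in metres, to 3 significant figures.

From T = 2π√(L/g), L = gT²/(4π²) = 9.81 × 4.000²/(4π²) = 3.98 m.

3.98 m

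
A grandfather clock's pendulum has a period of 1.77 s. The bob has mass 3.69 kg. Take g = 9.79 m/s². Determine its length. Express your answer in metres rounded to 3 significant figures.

From T = 2π√(L/g), L = gT²/(4π²) = 9.79 × 1.770²/(4π²) = 0.777 m.

0.777 m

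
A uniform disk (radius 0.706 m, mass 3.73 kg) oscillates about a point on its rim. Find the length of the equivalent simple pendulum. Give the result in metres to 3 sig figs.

1.06 m

The equivalent simple-pendulum length is L_eq = I/(md), where I is about the pivot and d = 0.7060 m.
I_cm = ½mR² = 0.9296 kg·m², so I = I_cm + md² = 0.9296 + 1.859 = 2.789 kg·m².
L_eq = 2.789/(3.73 × 0.7060) = 1.06 m.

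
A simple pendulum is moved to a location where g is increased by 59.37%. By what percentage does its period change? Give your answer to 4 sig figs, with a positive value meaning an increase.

-20.79%

T ∝ 1/√g, so T'/T = 1/√(1.5937) = 0.79213.
Percentage change in T = (0.79213 − 1) × 100% = -20.79%.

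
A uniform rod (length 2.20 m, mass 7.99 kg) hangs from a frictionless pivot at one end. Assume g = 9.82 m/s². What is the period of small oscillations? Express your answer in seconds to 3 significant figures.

2.43 s

For a physical pendulum T = 2π√(I/(mgd)), with d = 1.100 m from pivot to centre of mass.
I_cm = mL²/12 = 7.99 × 2.20²/12 = 3.223 kg·m²; I = I_cm + md² = 3.223 + 7.99 × 1.100² = 12.89 kg·m².
T = 2π√(12.89/(7.99 × 9.82 × 1.100)) = 2.43 s.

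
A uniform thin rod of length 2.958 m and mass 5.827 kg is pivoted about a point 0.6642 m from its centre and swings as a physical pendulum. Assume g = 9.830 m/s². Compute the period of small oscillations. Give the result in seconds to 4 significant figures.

For a physical pendulum T = 2π√(I/(mgd)), with d = 0.66420 m from pivot to centre of mass.
I_cm = mL²/12 = 5.827 × 2.958²/12 = 4.2487 kg·m²; I = I_cm + md² = 4.2487 + 5.827 × 0.66420² = 6.8194 kg·m².
T = 2π√(6.8194/(5.827 × 9.830 × 0.66420)) = 2.660 s.

2.660 s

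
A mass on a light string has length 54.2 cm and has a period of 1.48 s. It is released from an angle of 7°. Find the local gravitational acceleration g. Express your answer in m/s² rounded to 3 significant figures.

From T = 2π√(L/g), g = 4π²L/T² = 4π² × 0.542/1.480² = 9.77 m/s².

9.77 m/s²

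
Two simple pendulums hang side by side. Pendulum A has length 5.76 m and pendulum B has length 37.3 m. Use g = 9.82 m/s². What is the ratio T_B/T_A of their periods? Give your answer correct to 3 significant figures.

T ∝ √L, so T_B/T_A = √(L_B/L_A) = √(37.3/5.76) = 2.54.

2.54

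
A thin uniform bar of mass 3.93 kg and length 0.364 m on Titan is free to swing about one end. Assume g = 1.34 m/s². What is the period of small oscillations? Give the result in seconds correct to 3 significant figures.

For a physical pendulum T = 2π√(I/(mgd)), with d = 0.1820 m from pivot to centre of mass.
I_cm = mL²/12 = 3.93 × 0.364²/12 = 0.04339 kg·m²; I = I_cm + md² = 0.04339 + 3.93 × 0.1820² = 0.1736 kg·m².
T = 2π√(0.1736/(3.93 × 1.34 × 0.1820)) = 2.67 s.

2.67 s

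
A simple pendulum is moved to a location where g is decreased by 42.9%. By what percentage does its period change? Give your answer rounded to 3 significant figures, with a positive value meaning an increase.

32.3%

T ∝ 1/√g, so T'/T = 1/√(0.5710) = 1.323.
Percentage change in T = (1.323 − 1) × 100% = 32.3%.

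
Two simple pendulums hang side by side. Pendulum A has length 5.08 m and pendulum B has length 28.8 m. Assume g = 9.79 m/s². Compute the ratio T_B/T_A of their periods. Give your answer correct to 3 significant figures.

T ∝ √L, so T_B/T_A = √(L_B/L_A) = √(28.8/5.08) = 2.38.

2.38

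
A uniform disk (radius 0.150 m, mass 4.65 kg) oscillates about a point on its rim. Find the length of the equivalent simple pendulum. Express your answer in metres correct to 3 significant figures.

The equivalent simple-pendulum length is L_eq = I/(md), where I is about the pivot and d = 0.1500 m.
I_cm = ½mR² = 0.05231 kg·m², so I = I_cm + md² = 0.05231 + 0.1046 = 0.1569 kg·m².
L_eq = 0.1569/(4.65 × 0.1500) = 0.225 m.

0.225 m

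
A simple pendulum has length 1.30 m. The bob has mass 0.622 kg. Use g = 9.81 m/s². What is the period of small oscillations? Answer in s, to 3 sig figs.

2.29 s

T = 2π√(L/g) = 2π√(1.30/9.81) = 2π × 0.3640 = 2.29 s.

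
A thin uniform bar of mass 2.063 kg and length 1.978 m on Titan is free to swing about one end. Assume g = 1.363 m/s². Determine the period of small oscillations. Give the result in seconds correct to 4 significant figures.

For a physical pendulum T = 2π√(I/(mgd)), with d = 0.98900 m from pivot to centre of mass.
I_cm = mL²/12 = 2.063 × 1.978²/12 = 0.67262 kg·m²; I = I_cm + md² = 0.67262 + 2.063 × 0.98900² = 2.6905 kg·m².
T = 2π√(2.6905/(2.063 × 1.363 × 0.98900)) = 6.180 s.

6.180 s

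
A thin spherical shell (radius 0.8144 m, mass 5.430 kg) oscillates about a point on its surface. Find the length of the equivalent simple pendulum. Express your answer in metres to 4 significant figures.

The equivalent simple-pendulum length is L_eq = I/(md), where I is about the pivot and d = 0.81440 m.
I_cm = (2/3)mR² = 2.4010 kg·m², so I = I_cm + md² = 2.4010 + 3.6014 = 6.0024 kg·m².
L_eq = 6.0024/(5.430 × 0.81440) = 1.357 m.

1.357 m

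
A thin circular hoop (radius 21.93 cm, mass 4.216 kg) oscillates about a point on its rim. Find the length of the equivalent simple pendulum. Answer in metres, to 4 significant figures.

0.4386 m

The equivalent simple-pendulum length is L_eq = I/(md), where I is about the pivot and d = 0.21930 m.
I_cm = mR² = 0.20276 kg·m², so I = I_cm + md² = 0.20276 + 0.20276 = 0.40552 kg·m².
L_eq = 0.40552/(4.216 × 0.21930) = 0.4386 m.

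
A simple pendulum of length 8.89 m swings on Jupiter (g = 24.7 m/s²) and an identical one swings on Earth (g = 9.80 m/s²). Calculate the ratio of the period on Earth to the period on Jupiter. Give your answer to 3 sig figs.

T ∝ 1/√g, so T₂/T₁ = √(g₁/g₂) = √(24.7/9.80) = 1.59.

1.59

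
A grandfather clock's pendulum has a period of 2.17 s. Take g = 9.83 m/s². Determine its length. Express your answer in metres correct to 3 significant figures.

1.17 m

From T = 2π√(L/g), L = gT²/(4π²) = 9.83 × 2.170²/(4π²) = 1.17 m.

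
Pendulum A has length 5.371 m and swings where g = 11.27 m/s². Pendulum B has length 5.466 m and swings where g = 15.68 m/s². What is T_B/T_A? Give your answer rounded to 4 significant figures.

T = 2π√(L/g), so T_B/T_A = √((L_B/g_B)/(L_A/g_A)) = √((5.466/15.68)/(5.371/11.27)) = 0.8553.

0.8553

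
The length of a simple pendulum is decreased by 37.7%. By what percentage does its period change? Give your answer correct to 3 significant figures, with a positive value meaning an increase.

T ∝ √L, so T'/T = √(0.6230) = 0.7893.
Percentage change in T = (0.7893 − 1) × 100% = -21.1%.

-21.1%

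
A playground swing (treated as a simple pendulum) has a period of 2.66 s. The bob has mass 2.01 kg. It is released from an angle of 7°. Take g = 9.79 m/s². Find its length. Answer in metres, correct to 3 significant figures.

1.75 m

From T = 2π√(L/g), L = gT²/(4π²) = 9.79 × 2.660²/(4π²) = 1.75 m.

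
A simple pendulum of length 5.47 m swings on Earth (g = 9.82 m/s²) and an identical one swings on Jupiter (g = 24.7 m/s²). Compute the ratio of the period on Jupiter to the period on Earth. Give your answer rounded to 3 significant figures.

T ∝ 1/√g, so T₂/T₁ = √(g₁/g₂) = √(9.82/24.7) = 0.631.

0.631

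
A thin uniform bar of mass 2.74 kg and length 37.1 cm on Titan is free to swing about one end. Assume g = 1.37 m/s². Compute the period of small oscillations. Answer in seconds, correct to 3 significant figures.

2.67 s

For a physical pendulum T = 2π√(I/(mgd)), with d = 0.1855 m from pivot to centre of mass.
I_cm = mL²/12 = 2.74 × 0.371²/12 = 0.03143 kg·m²; I = I_cm + md² = 0.03143 + 2.74 × 0.1855² = 0.1257 kg·m².
T = 2π√(0.1257/(2.74 × 1.37 × 0.1855)) = 2.67 s.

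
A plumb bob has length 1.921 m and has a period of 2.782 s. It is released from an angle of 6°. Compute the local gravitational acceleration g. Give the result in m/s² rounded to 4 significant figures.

From T = 2π√(L/g), g = 4π²L/T² = 4π² × 1.921/2.7820² = 9.799 m/s².

9.799 m/s²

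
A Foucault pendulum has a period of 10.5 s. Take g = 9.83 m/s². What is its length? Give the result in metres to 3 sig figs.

From T = 2π√(L/g), L = gT²/(4π²) = 9.83 × 10.50²/(4π²) = 27.5 m.

27.5 m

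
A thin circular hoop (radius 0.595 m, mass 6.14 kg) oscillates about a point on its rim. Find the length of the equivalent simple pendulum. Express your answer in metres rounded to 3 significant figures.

1.19 m

The equivalent simple-pendulum length is L_eq = I/(md), where I is about the pivot and d = 0.5950 m.
I_cm = mR² = 2.174 kg·m², so I = I_cm + md² = 2.174 + 2.174 = 4.347 kg·m².
L_eq = 4.347/(6.14 × 0.5950) = 1.19 m.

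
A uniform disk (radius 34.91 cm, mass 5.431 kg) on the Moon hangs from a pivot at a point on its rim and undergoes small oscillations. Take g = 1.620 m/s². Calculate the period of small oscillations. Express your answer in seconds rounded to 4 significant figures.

I_cm = ½mr² = 0.33094 kg·m². The pivot is at distance d = 0.3491 m from the centre of mass.
By the parallel-axis theorem, I = I_cm + md² = 0.33094 + 0.66188 = 0.99282 kg·m².
T = 2π√(I/(mgd)) = 2π√(0.99282/(5.431 × 1.620 × 0.3491)) = 3.572 s.

3.572 s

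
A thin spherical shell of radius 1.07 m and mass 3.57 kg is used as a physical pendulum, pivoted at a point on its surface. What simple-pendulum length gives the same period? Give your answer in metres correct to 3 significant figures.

The equivalent simple-pendulum length is L_eq = I/(md), where I is about the pivot and d = 1.070 m.
I_cm = (2/3)mR² = 2.725 kg·m², so I = I_cm + md² = 2.725 + 4.087 = 6.812 kg·m².
L_eq = 6.812/(3.57 × 1.070) = 1.78 m.

1.78 m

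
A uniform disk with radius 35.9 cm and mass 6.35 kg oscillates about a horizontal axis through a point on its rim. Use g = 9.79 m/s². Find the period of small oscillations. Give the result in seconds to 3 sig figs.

1.47 s

I_cm = ½mr² = 0.4092 kg·m². The pivot is at distance d = 0.359 m from the centre of mass.
By the parallel-axis theorem, I = I_cm + md² = 0.4092 + 0.8184 = 1.228 kg·m².
T = 2π√(I/(mgd)) = 2π√(1.228/(6.35 × 9.79 × 0.359)) = 1.47 s.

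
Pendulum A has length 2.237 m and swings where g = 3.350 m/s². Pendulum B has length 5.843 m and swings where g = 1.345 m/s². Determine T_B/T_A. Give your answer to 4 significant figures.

T = 2π√(L/g), so T_B/T_A = √((L_B/g_B)/(L_A/g_A)) = √((5.843/1.345)/(2.237/3.350)) = 2.551.

2.551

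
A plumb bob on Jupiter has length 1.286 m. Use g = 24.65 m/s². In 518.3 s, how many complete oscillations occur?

T = 2π√(L/g) = 2π√(1.286/24.65) = 1.4351 s.
Number of complete oscillations = ⌊518.3/1.4351⌋ = ⌊361.15⌋ = 361.

361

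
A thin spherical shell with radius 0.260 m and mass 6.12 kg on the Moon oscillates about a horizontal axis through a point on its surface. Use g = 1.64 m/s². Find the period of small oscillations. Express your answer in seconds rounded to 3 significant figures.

3.23 s

I_cm = (2/3)mr² = 0.2758 kg·m². The pivot is at distance d = 0.260 m from the centre of mass.
By the parallel-axis theorem, I = I_cm + md² = 0.2758 + 0.4137 = 0.6895 kg·m².
T = 2π√(I/(mgd)) = 2π√(0.6895/(6.12 × 1.64 × 0.260)) = 3.23 s.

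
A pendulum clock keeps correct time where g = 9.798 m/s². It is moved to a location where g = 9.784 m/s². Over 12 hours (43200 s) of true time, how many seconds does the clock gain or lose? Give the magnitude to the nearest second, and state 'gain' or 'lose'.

The clock's period scales as T ∝ 1/√g, so T'/T = √(9.798/9.784) = 1.00072.
In 43200 s of true time the clock registers 43200/1.00072 = 43169.1 s, so it loses 31 s.

lose 31 s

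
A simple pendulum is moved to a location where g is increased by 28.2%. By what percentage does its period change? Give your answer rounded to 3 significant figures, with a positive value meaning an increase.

-11.7%

T ∝ 1/√g, so T'/T = 1/√(1.282) = 0.8832.
Percentage change in T = (0.8832 − 1) × 100% = -11.7%.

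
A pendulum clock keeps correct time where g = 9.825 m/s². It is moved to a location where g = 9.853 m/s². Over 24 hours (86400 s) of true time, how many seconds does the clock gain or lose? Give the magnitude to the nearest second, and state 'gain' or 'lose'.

gain 123 s

The clock's period scales as T ∝ 1/√g, so T'/T = √(9.825/9.853) = 0.998578.
In 86400 s of true time the clock registers 86400/0.998578 = 86523.0 s, so it gains 123 s.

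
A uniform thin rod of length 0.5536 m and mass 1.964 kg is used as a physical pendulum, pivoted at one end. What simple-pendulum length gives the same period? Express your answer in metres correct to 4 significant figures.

The equivalent simple-pendulum length is L_eq = I/(md), where I is about the pivot and d = 0.27680 m.
I_cm = (1/12)mL² = 0.050159 kg·m², so I = I_cm + md² = 0.050159 + 0.15048 = 0.20064 kg·m².
L_eq = 0.20064/(1.964 × 0.27680) = 0.3691 m.

0.3691 m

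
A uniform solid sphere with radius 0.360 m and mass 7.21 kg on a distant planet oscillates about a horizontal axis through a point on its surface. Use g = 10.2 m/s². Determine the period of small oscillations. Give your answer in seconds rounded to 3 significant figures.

I_cm = (2/5)mr² = 0.3738 kg·m². The pivot is at distance d = 0.360 m from the centre of mass.
By the parallel-axis theorem, I = I_cm + md² = 0.3738 + 0.9344 = 1.308 kg·m².
T = 2π√(I/(mgd)) = 2π√(1.308/(7.21 × 10.2 × 0.360)) = 1.40 s.

1.40 s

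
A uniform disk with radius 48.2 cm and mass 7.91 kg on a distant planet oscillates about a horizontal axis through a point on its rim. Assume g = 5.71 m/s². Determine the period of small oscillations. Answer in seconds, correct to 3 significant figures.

2.24 s

I_cm = ½mr² = 0.9188 kg·m². The pivot is at distance d = 0.482 m from the centre of mass.
By the parallel-axis theorem, I = I_cm + md² = 0.9188 + 1.838 = 2.757 kg·m².
T = 2π√(I/(mgd)) = 2π√(2.757/(7.91 × 5.71 × 0.482)) = 2.24 s.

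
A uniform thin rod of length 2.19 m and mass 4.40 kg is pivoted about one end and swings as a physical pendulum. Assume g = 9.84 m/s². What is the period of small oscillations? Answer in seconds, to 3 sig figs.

For a physical pendulum T = 2π√(I/(mgd)), with d = 1.095 m from pivot to centre of mass.
I_cm = mL²/12 = 4.40 × 2.19²/12 = 1.759 kg·m²; I = I_cm + md² = 1.759 + 4.40 × 1.095² = 7.034 kg·m².
T = 2π√(7.034/(4.40 × 9.84 × 1.095)) = 2.42 s.

2.42 s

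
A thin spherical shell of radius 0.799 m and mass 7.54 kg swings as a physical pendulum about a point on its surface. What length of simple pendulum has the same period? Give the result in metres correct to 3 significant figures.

1.33 m

The equivalent simple-pendulum length is L_eq = I/(md), where I is about the pivot and d = 0.7990 m.
I_cm = (2/3)mR² = 3.209 kg·m², so I = I_cm + md² = 3.209 + 4.814 = 8.023 kg·m².
L_eq = 8.023/(7.54 × 0.7990) = 1.33 m.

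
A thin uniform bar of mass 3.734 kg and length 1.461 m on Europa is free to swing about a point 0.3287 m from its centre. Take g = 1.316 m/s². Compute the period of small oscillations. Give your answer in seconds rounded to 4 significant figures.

For a physical pendulum T = 2π√(I/(mgd)), with d = 0.32870 m from pivot to centre of mass.
I_cm = mL²/12 = 3.734 × 1.461²/12 = 0.66419 kg·m²; I = I_cm + md² = 0.66419 + 3.734 × 0.32870² = 1.0676 kg·m².
T = 2π√(1.0676/(3.734 × 1.316 × 0.32870)) = 5.108 s.

5.108 s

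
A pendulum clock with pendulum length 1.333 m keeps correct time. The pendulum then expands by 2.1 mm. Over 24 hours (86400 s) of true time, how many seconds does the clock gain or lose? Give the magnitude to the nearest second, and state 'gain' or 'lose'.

lose 68 s

T ∝ √L, so T'/T = √(1.33510/1.333) = 1.00079.
In 86400 s of true time the clock registers 86400/1.00079 = 86332.0 s, so it loses 68 s.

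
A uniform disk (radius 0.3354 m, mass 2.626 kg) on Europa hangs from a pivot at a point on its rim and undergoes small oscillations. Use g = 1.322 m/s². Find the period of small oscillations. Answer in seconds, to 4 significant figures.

I_cm = ½mr² = 0.14770 kg·m². The pivot is at distance d = 0.3354 m from the centre of mass.
By the parallel-axis theorem, I = I_cm + md² = 0.14770 + 0.29541 = 0.44311 kg·m².
T = 2π√(I/(mgd)) = 2π√(0.44311/(2.626 × 1.322 × 0.3354)) = 3.876 s.

3.876 s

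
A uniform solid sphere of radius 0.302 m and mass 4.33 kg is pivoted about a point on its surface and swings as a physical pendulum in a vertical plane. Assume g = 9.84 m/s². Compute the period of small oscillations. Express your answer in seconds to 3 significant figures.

I_cm = (2/5)mr² = 0.1580 kg·m². The pivot is at distance d = 0.302 m from the centre of mass.
By the parallel-axis theorem, I = I_cm + md² = 0.1580 + 0.3949 = 0.5529 kg·m².
T = 2π√(I/(mgd)) = 2π√(0.5529/(4.33 × 9.84 × 0.302)) = 1.30 s.

1.30 s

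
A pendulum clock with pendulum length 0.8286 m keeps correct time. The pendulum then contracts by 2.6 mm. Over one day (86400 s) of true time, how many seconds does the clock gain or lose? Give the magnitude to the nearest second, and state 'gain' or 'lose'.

T ∝ √L, so T'/T = √(0.82600/0.8286) = 0.998430.
In 86400 s of true time the clock registers 86400/0.998430 = 86535.9 s, so it gains 136 s.

gain 136 s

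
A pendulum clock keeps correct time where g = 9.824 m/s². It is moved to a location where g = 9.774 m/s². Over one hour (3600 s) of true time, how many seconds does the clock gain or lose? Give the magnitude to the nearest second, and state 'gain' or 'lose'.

lose 9 s

The clock's period scales as T ∝ 1/√g, so T'/T = √(9.824/9.774) = 1.00255.
In 3600 s of true time the clock registers 3600/1.00255 = 3590.8 s, so it loses 9 s.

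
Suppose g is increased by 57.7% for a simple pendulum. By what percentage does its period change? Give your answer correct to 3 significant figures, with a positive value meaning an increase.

T ∝ 1/√g, so T'/T = 1/√(1.577) = 0.7963.
Percentage change in T = (0.7963 − 1) × 100% = -20.4%.

-20.4%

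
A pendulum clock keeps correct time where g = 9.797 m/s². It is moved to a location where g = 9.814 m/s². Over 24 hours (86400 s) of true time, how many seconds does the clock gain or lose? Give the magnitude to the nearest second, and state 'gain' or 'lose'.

The clock's period scales as T ∝ 1/√g, so T'/T = √(9.797/9.814) = 0.999134.
In 86400 s of true time the clock registers 86400/0.999134 = 86474.9 s, so it gains 75 s.

gain 75 s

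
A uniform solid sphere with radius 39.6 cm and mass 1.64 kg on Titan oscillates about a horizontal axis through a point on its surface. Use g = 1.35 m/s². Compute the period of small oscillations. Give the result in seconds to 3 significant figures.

4.03 s

I_cm = (2/5)mr² = 0.1029 kg·m². The pivot is at distance d = 0.396 m from the centre of mass.
By the parallel-axis theorem, I = I_cm + md² = 0.1029 + 0.2572 = 0.3600 kg·m².
T = 2π√(I/(mgd)) = 2π√(0.3600/(1.64 × 1.35 × 0.396)) = 4.03 s.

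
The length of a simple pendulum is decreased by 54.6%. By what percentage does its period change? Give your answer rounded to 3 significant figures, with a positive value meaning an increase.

-32.6%

T ∝ √L, so T'/T = √(0.4540) = 0.6738.
Percentage change in T = (0.6738 − 1) × 100% = -32.6%.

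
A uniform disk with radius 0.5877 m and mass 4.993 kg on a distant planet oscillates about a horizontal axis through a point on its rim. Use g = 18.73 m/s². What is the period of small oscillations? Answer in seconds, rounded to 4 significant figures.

1.363 s

I_cm = ½mr² = 0.86227 kg·m². The pivot is at distance d = 0.5877 m from the centre of mass.
By the parallel-axis theorem, I = I_cm + md² = 0.86227 + 1.7245 = 2.5868 kg·m².
T = 2π√(I/(mgd)) = 2π√(2.5868/(4.993 × 18.73 × 0.5877)) = 1.363 s.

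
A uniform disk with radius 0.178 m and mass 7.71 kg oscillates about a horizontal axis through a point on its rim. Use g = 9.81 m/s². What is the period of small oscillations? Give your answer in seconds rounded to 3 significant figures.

I_cm = ½mr² = 0.1221 kg·m². The pivot is at distance d = 0.178 m from the centre of mass.
By the parallel-axis theorem, I = I_cm + md² = 0.1221 + 0.2443 = 0.3664 kg·m².
T = 2π√(I/(mgd)) = 2π√(0.3664/(7.71 × 9.81 × 0.178)) = 1.04 s.

1.04 s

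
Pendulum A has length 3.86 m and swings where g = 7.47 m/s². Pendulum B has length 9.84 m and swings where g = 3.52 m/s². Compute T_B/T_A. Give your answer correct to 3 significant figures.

T = 2π√(L/g), so T_B/T_A = √((L_B/g_B)/(L_A/g_A)) = √((9.84/3.52)/(3.86/7.47)) = 2.33.

2.33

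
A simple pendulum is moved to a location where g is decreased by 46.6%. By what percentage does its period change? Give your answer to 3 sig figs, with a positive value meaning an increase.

36.8%

T ∝ 1/√g, so T'/T = 1/√(0.5340) = 1.368.
Percentage change in T = (1.368 − 1) × 100% = 36.8%.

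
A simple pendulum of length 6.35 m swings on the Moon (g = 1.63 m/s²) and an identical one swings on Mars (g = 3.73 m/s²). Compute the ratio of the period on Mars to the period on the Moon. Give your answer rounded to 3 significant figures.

0.661

T ∝ 1/√g, so T₂/T₁ = √(g₁/g₂) = √(1.63/3.73) = 0.661.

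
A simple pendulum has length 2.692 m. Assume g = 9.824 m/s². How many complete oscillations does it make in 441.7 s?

134

T = 2π√(L/g) = 2π√(2.692/9.824) = 3.2891 s.
Number of complete oscillations = ⌊441.7/3.2891⌋ = ⌊134.29⌋ = 134.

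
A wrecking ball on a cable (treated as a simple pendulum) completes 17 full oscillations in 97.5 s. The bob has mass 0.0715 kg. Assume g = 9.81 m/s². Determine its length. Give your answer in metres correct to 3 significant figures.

8.17 m

T = 97.5/17 = 5.735 s.
From T = 2π√(L/g), L = gT²/(4π²) = 9.81 × 5.735²/(4π²) = 8.17 m.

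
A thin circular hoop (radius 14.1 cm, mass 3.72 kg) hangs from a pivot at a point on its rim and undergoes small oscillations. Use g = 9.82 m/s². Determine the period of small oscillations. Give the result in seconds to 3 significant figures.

I_cm = mr² = 0.07396 kg·m². The pivot is at distance d = 0.141 m from the centre of mass.
By the parallel-axis theorem, I = I_cm + md² = 0.07396 + 0.07396 = 0.1479 kg·m².
T = 2π√(I/(mgd)) = 2π√(0.1479/(3.72 × 9.82 × 0.141)) = 1.06 s.

1.06 s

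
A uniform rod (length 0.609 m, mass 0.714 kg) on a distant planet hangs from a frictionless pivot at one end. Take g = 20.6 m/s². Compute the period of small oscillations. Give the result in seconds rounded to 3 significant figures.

For a physical pendulum T = 2π√(I/(mgd)), with d = 0.3045 m from pivot to centre of mass.
I_cm = mL²/12 = 0.714 × 0.609²/12 = 0.02207 kg·m²; I = I_cm + md² = 0.02207 + 0.714 × 0.3045² = 0.08827 kg·m².
T = 2π√(0.08827/(0.714 × 20.6 × 0.3045)) = 0.882 s.

0.882 s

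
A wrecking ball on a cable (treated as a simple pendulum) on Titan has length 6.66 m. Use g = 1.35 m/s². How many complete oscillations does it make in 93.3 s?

6

T = 2π√(L/g) = 2π√(6.66/1.35) = 13.96 s.
Number of complete oscillations = ⌊93.3/13.96⌋ = ⌊6.685⌋ = 6.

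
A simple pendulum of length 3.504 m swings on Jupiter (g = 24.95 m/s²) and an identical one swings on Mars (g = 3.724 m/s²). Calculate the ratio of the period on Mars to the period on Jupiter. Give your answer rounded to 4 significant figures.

2.588

T ∝ 1/√g, so T₂/T₁ = √(g₁/g₂) = √(24.95/3.724) = 2.588.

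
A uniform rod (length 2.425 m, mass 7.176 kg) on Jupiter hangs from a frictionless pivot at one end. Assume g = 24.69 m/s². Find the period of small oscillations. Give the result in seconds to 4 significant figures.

For a physical pendulum T = 2π√(I/(mgd)), with d = 1.2125 m from pivot to centre of mass.
I_cm = mL²/12 = 7.176 × 2.425²/12 = 3.5166 kg·m²; I = I_cm + md² = 3.5166 + 7.176 × 1.2125² = 14.066 kg·m².
T = 2π√(14.066/(7.176 × 24.69 × 1.2125)) = 1.608 s.

1.608 s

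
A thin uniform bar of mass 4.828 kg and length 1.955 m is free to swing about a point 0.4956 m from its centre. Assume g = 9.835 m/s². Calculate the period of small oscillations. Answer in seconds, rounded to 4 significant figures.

2.138 s

For a physical pendulum T = 2π√(I/(mgd)), with d = 0.49560 m from pivot to centre of mass.
I_cm = mL²/12 = 4.828 × 1.955²/12 = 1.5377 kg·m²; I = I_cm + md² = 1.5377 + 4.828 × 0.49560² = 2.7236 kg·m².
T = 2π√(2.7236/(4.828 × 9.835 × 0.49560)) = 2.138 s.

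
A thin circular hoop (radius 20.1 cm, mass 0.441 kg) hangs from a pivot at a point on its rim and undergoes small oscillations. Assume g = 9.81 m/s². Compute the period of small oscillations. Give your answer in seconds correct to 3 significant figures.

1.27 s

I_cm = mr² = 0.01782 kg·m². The pivot is at distance d = 0.201 m from the centre of mass.
By the parallel-axis theorem, I = I_cm + md² = 0.01782 + 0.01782 = 0.03563 kg·m².
T = 2π√(I/(mgd)) = 2π√(0.03563/(0.441 × 9.81 × 0.201)) = 1.27 s.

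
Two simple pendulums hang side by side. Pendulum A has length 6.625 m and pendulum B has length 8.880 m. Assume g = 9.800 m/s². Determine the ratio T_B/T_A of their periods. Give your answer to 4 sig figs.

T ∝ √L, so T_B/T_A = √(L_B/L_A) = √(8.880/6.625) = 1.158.

1.158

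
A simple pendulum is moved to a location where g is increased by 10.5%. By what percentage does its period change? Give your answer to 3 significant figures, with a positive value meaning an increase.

-4.87%

T ∝ 1/√g, so T'/T = 1/√(1.105) = 0.9513.
Percentage change in T = (0.9513 − 1) × 100% = -4.87%.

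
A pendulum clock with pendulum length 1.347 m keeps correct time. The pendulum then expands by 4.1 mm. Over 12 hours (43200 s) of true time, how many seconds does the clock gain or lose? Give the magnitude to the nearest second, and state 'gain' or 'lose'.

T ∝ √L, so T'/T = √(1.35110/1.347) = 1.00152.
In 43200 s of true time the clock registers 43200/1.00152 = 43134.4 s, so it loses 66 s.

lose 66 s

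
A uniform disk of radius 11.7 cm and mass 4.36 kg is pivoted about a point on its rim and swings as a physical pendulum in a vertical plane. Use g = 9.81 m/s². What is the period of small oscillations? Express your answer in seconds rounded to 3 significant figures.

I_cm = ½mr² = 0.02984 kg·m². The pivot is at distance d = 0.117 m from the centre of mass.
By the parallel-axis theorem, I = I_cm + md² = 0.02984 + 0.05968 = 0.08953 kg·m².
T = 2π√(I/(mgd)) = 2π√(0.08953/(4.36 × 9.81 × 0.117)) = 0.840 s.

0.840 s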